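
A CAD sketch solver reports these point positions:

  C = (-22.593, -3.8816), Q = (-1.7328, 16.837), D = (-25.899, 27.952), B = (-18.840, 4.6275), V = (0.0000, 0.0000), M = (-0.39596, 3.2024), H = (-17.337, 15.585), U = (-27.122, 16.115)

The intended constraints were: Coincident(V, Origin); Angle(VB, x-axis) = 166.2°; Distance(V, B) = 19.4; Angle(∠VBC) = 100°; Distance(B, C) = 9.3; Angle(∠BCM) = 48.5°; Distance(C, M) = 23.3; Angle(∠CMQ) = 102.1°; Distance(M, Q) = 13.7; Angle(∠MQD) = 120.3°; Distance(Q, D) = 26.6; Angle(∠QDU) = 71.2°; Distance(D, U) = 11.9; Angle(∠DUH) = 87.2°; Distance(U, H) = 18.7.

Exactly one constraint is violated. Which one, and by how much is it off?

Distance(U, H) = 18.7 — off by 8.90.

V = (0.00, 0.00) ✓; VB at 166.2° ✓; |VB| = 19.40 ✓; ∠VBC = 100.0° ✓; |BC| = 9.300 ✓; ∠BCM = 48.50° ✓; |CM| = 23.30 ✓; ∠CMQ = 102.1° ✓; |MQ| = 13.70 ✓; ∠MQD = 120.3° ✓; |QD| = 26.60 ✓; ∠QDU = 71.20° ✓; |DU| = 11.90 ✓; ∠DUH = 87.20° ✓; |UH| = 9.799 ✗.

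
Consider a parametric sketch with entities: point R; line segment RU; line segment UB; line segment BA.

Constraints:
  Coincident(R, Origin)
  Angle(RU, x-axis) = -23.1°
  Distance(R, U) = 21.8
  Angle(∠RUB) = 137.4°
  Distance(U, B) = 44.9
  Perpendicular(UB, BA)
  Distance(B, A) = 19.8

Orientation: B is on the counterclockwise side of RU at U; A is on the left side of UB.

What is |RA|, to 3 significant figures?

61.2

∠RUB = 137.4°, so UB runs at -23.1° + (180° − 137.4°) = 19.5° from the x-axis; with |UB| = 44.9, B = U + 44.9·(cos 19.5°, sin 19.5°) = (62.4, 6.43). UB is perpendicular to BA; with |BA| = 19.8 on the left of UB, A = B + 19.8·(-0.334, 0.943) = (55.8, 25.1). Then |RA| = |A − R| = 61.2.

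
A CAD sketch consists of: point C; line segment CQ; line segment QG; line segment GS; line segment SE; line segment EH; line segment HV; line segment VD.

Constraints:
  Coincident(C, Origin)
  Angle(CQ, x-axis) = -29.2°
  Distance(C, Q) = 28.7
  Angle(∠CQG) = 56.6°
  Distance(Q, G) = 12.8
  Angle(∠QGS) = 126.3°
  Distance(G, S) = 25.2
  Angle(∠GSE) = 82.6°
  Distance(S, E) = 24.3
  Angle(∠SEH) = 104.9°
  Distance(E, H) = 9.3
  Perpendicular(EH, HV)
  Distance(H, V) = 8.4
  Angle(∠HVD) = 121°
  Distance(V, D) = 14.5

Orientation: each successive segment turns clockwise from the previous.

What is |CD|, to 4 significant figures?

4.311

C is at the origin; CQ runs at -29.2° with length 28.7, so Q = (25.05, -14.00). ∠CQG = 56.6° gives QG at -152.6° from the x-axis; with |QG| = 12.8, G = (13.69, -19.89). ∠QGS = 126.3° gives GS at 153.7° from the x-axis; with |GS| = 25.2, S = (-8.903, -8.727). ∠GSE = 82.6° gives SE at 56.30° from the x-axis; with |SE| = 24.3, E = (4.580, 11.49). ∠SEH = 104.9° gives EH at -18.80° from the x-axis; with |EH| = 9.3, H = (13.38, 8.493). EH is perpendicular to HV, so HV runs at -108.8°; with |HV| = 8.4, V = (10.68, 0.5408). ∠HVD = 121.0° gives VD at -167.8° from the x-axis; with |VD| = 14.5, D = (-3.496, -2.523). Then |CD| = |D − C| = 4.311.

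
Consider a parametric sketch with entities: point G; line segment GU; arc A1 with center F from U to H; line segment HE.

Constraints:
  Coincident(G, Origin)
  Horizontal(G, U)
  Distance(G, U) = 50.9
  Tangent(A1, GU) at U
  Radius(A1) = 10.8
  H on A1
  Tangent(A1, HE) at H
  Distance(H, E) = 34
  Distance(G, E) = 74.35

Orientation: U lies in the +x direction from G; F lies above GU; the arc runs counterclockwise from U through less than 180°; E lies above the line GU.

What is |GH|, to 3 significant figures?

62.8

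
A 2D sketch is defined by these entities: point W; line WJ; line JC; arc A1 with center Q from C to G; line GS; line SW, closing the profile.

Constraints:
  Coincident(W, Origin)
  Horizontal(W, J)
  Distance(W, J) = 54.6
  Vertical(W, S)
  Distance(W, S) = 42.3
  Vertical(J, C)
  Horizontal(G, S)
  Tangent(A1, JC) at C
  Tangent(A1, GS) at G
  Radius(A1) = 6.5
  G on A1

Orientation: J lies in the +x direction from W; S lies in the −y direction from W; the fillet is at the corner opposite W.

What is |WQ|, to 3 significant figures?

60.0

W and S share the same x with |WS| = 42.3 and S on the −y side, so S = (0.00, -42.3). The virtual corner opposite W is at (54.6, -42.3). The tangent condition forces QC to be normal to JC and since A1 is tangent to GS there, QG ⟂ GS, with radius 6.5, so the center Q sits 6.5 in from both sides at Q = (48.1, -35.8). Then |WQ| = |Q − W| = 60.0.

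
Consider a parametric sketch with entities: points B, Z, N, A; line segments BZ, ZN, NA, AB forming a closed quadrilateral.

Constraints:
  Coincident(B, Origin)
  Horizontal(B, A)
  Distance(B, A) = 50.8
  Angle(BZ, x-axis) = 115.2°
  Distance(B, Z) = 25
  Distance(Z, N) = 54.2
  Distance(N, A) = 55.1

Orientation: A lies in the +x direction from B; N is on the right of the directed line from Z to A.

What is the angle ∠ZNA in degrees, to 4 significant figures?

73.60°

Checks: |ZN| = 54.20 ✓; |NA| = 55.10 ✓.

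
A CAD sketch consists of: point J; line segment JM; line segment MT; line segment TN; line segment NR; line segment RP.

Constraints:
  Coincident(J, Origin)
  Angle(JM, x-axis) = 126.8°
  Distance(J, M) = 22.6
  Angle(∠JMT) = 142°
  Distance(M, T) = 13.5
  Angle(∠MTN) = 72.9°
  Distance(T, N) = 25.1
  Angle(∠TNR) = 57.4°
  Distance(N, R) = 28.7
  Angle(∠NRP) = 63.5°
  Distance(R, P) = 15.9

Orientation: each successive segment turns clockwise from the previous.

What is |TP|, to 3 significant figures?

10.6

∠TNR = 57.4° gives NR at -141° from the x-axis; with |NR| = 28.7, R = (-11.7, 5.61). ∠NRP = 63.5° gives RP at 103° from the x-axis; with |RP| = 15.9, P = (-15.2, 21.1). Then |TP| = |P − T| = 10.6.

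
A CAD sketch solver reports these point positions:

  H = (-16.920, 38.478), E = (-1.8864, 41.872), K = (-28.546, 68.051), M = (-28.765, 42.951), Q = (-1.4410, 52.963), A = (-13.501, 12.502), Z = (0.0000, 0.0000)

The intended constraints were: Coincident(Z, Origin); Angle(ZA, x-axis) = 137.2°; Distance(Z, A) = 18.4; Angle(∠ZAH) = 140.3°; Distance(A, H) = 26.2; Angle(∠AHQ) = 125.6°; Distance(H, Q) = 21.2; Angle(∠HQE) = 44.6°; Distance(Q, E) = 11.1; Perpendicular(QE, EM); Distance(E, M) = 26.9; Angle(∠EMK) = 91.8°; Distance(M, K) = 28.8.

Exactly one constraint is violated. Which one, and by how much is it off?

Distance(M, K) = 28.8 — off by 3.70.

Z = (0.00, 0.00) ✓; ZA at 137.2° ✓; |ZA| = 18.40 ✓; ∠ZAH = 140.3° ✓; |AH| = 26.20 ✓; ∠AHQ = 125.6° ✓; |HQ| = 21.20 ✓; ∠HQE = 44.60° ✓; |QE| = 11.10 ✓; ∠(QE, EM) = 90.00° ✓; |EM| = 26.90 ✓; ∠EMK = 91.80° ✓; |MK| = 25.10 ✗.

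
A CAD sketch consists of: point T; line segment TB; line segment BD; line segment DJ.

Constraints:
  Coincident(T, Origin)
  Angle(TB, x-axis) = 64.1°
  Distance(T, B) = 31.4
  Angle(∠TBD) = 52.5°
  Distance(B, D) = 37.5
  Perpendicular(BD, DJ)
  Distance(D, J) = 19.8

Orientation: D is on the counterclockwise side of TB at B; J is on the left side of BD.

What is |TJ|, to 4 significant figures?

19.08

T is at the origin; TB runs at 64.1° with length 31.4, so B = 31.4·(cos 64.1°, sin 64.1°) = (13.72, 28.25). ∠TBD = 52.5°, so BD runs at 64.1° + (180° − 52.5°) = 191.6° from the x-axis; with |BD| = 37.5, D = B + 37.5·(cos 191.6°, sin 191.6°) = (-23.02, 20.71). BD is perpendicular to DJ; with |DJ| = 19.8 on the left of BD, J = D + 19.8·(0.2011, -0.9796) = (-19.04, 1.310). Then |TJ| = |J − T| = 19.08.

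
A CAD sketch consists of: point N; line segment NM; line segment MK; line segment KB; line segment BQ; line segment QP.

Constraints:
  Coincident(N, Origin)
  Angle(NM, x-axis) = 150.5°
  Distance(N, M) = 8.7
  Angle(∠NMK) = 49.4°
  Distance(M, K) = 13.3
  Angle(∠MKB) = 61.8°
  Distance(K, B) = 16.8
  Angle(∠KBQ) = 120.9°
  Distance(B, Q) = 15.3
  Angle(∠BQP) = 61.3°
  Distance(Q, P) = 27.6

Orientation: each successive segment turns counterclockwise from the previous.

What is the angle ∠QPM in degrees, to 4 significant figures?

12.80°

N is at the origin; NM runs at 150.5° with length 8.7, so M = (-7.572, 4.284). ∠NMK = 49.4° gives MK at -78.90° from the x-axis; with |MK| = 13.3, K = (-5.012, -8.767). ∠MKB = 61.8° gives KB at 39.30° from the x-axis; with |KB| = 16.8, B = (7.989, 1.874). ∠KBQ = 120.9° gives BQ at 98.40° from the x-axis; with |BQ| = 15.3, Q = (5.754, 17.01). ∠BQP = 61.3° gives QP at -142.9° from the x-axis; with |QP| = 27.6, P = (-16.26, 0.3610). Then cos ∠QPM = PQ·PM / (|PQ||PM|), giving 12.80°.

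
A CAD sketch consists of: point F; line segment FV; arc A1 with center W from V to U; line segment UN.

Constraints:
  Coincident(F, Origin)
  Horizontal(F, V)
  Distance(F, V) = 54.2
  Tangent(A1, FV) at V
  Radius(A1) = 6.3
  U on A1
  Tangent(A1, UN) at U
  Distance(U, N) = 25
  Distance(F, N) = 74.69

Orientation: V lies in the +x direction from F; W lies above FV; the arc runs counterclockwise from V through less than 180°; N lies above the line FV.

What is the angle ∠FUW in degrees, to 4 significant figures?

26.41°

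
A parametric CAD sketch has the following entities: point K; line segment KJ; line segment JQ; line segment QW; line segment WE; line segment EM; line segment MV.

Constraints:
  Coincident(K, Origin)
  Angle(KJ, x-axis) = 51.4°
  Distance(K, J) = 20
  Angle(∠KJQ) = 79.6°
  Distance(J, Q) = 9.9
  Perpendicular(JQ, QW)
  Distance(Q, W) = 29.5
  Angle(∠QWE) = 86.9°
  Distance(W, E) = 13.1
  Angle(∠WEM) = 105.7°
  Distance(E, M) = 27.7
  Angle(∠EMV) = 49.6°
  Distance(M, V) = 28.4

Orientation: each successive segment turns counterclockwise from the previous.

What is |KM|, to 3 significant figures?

22.0

K is at the origin; KJ runs at 51.4° with length 20.0, so J = (12.5, 15.6). ∠KJQ = 79.6° gives JQ at 152° from the x-axis; with |JQ| = 9.9, Q = (3.75, 20.3). JQ is perpendicular to QW, so QW runs at -118°; with |QW| = 29.5, W = (-10.2, -5.69). ∠QWE = 86.9° gives WE at -25.1° from the x-axis; with |WE| = 13.1, E = (1.68, -11.2). ∠WEM = 105.7° gives EM at 49.2° from the x-axis; with |EM| = 27.7, M = (19.8, 9.72). Then |KM| = |M − K| = 22.0.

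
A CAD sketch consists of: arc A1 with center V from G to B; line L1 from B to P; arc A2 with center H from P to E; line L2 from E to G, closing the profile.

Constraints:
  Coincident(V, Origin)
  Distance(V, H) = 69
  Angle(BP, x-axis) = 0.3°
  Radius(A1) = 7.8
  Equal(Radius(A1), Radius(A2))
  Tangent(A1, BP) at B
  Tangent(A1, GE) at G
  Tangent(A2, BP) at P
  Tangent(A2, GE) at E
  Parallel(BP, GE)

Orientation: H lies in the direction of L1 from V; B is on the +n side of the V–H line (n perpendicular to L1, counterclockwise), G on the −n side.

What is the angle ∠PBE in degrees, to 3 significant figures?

12.7°

The slot axis is L1's direction at 0.3°, so u = (cos 0.3°, sin 0.3°) = (1.00, 0.00524) and n = (−sin 0.3°, cos 0.3°) = (-0.00524, 1.00). V is at the origin and H lies 69.0 along u from V, so H = 69.0·u = (69.0, 0.361). Tangency of A1 to both parallel lines with radius 7.8 puts B and G at V ± 7.8·n: B = (-0.0408, 7.80), G = (0.0408, -7.80). Equal radii place P and E the same way about H: P = H + 7.8·n = (69.0, 8.16), E = H − 7.8·n = (69.0, -7.44). Then cos ∠PBE = BP·BE / (|BP||BE|), giving 12.7°.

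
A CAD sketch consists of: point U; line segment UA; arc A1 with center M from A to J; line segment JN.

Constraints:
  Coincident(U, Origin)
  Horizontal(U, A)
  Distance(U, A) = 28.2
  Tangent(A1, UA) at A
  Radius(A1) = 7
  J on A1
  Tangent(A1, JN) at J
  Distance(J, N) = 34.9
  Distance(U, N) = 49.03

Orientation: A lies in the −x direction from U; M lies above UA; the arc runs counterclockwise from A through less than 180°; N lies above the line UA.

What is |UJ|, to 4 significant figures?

22.58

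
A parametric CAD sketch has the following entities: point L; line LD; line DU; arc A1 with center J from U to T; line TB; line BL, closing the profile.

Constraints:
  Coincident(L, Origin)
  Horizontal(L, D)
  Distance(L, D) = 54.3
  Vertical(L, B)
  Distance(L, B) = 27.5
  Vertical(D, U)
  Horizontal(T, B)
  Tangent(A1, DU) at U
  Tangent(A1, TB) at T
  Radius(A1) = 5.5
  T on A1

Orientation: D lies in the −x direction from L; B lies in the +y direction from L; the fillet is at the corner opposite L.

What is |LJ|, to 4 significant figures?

53.53

LB is vertical with |LB| = 27.5 and B on the +y side, so B = (0.000, 27.50). The virtual corner opposite L is at (-54.30, 27.50). Tangency of A1 to DU means the radius JU is perpendicular to DU and A1 meets TB tangentially, so JT is at right angles to TB, with radius 5.5, so the center J sits 5.5 in from both sides at J = (-48.80, 22.00). Then |LJ| = |J − L| = 53.53.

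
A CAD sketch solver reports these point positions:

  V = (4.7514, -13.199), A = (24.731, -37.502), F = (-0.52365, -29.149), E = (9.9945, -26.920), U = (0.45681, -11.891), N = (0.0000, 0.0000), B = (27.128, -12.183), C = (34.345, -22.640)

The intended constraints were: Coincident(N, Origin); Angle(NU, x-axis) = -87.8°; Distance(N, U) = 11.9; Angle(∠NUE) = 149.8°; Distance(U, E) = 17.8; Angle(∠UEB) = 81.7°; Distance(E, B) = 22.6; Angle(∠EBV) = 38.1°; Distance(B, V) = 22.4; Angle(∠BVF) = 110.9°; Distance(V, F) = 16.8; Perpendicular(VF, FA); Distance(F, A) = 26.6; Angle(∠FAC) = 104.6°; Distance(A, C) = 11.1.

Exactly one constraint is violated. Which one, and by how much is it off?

Distance(A, C) = 11.1 — off by 6.60.

N = (0.00, 0.00) ✓; NU at -87.80° ✓; |NU| = 11.90 ✓; ∠NUE = 149.8° ✓; |UE| = 17.80 ✓; ∠UEB = 81.70° ✓; |EB| = 22.60 ✓; ∠EBV = 38.10° ✓; |BV| = 22.40 ✓; ∠BVF = 110.9° ✓; |VF| = 16.80 ✓; ∠(VF, FA) = 90.00° ✓; |FA| = 26.60 ✓; ∠FAC = 104.6° ✓; |AC| = 17.70 ✗.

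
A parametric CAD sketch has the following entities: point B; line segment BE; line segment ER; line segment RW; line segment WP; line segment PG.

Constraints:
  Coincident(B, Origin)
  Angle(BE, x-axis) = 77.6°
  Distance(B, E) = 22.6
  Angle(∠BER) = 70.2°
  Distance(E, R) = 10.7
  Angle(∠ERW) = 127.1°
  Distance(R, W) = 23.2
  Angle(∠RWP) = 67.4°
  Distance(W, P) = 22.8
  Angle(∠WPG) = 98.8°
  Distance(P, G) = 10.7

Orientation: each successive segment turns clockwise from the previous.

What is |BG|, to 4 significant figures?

11.54

B is at the origin; BE runs at 77.6° with length 22.6, so E = (4.853, 22.07). ∠BER = 70.2° gives ER at -32.20° from the x-axis; with |ER| = 10.7, R = (13.91, 16.37). ∠ERW = 127.1° gives RW at -85.10° from the x-axis; with |RW| = 23.2, W = (15.89, -6.744). ∠RWP = 67.4° gives WP at 162.3° from the x-axis; with |WP| = 22.8, P = (-5.832, 0.1878). ∠WPG = 98.8° gives PG at 81.10° from the x-axis; with |PG| = 10.7, G = (-4.176, 10.76). Then |BG| = |G − B| = 11.54.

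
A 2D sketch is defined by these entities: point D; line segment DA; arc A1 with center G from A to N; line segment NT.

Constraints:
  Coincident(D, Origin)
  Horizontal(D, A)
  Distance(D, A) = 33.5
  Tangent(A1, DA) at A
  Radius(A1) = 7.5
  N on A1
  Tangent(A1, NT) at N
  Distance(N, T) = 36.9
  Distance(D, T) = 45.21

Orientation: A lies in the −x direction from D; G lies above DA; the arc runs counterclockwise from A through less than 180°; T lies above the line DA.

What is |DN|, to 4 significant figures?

26.83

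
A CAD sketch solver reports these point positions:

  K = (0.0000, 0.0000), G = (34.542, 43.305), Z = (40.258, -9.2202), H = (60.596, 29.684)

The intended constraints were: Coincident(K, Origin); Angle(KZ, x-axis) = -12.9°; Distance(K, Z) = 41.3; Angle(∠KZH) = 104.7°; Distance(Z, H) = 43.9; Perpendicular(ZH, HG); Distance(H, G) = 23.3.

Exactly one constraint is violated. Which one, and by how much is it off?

Distance(H, G) = 23.3 — off by 6.10.

K = (0.00, 0.00) ✓; KZ at -12.90° ✓; |KZ| = 41.30 ✓; ∠KZH = 104.7° ✓; |ZH| = 43.90 ✓; ∠(ZH, HG) = 90.00° ✓; |HG| = 29.40 ✗.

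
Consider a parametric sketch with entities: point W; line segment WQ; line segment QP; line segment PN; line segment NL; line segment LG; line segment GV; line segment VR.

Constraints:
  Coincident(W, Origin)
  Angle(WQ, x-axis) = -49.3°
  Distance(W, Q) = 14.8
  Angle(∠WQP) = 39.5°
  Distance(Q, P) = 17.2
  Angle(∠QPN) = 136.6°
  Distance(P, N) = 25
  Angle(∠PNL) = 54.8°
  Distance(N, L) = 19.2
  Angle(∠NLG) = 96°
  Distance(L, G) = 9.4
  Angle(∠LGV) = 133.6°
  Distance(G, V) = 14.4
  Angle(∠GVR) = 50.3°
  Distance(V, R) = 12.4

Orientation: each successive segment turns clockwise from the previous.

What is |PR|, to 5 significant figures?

13.580

∠LGV = 133.6° gives GV at -128.80° from the x-axis; with |GV| = 14.4, V = (-10.861, -8.2783). ∠GVR = 50.3° gives VR at 101.50° from the x-axis; with |VR| = 12.4, R = (-13.333, 3.8728). Then |PR| = |R − P| = 13.580.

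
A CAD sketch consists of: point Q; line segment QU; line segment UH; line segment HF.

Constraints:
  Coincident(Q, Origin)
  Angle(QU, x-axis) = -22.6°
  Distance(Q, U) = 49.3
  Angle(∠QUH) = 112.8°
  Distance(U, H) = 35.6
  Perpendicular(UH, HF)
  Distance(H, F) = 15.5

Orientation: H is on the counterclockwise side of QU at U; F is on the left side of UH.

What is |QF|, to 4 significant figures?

62.37

Q is at the origin; QU runs at -22.6° with length 49.3, so U = 49.3·(cos -22.6°, sin -22.6°) = (45.51, -18.95). ∠QUH = 112.8°, so UH runs at -22.6° + (180° − 112.8°) = 44.60° from the x-axis; with |UH| = 35.6, H = U + 35.6·(cos 44.60°, sin 44.60°) = (70.86, 6.051). UH ⟂ HF; with |HF| = 15.5 on the left of UH, F = H + 15.5·(-0.7022, 0.7120) = (59.98, 17.09). Then |QF| = |F − Q| = 62.37.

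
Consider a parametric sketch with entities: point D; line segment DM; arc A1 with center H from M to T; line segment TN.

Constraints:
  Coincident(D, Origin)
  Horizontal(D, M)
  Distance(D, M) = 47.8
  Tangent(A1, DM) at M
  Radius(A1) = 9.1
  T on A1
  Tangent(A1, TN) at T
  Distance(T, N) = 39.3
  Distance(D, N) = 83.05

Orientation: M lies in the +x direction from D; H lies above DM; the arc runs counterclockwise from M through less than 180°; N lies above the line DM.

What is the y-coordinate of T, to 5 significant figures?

5.4195

Checks: ∠(HM, MD) = 90.00° ✓; |HT| = 9.100 ✓; ∠(HT, TN) = 90.00° ✓; |TN| = 39.30 ✓; |DN| = 83.05 ✓.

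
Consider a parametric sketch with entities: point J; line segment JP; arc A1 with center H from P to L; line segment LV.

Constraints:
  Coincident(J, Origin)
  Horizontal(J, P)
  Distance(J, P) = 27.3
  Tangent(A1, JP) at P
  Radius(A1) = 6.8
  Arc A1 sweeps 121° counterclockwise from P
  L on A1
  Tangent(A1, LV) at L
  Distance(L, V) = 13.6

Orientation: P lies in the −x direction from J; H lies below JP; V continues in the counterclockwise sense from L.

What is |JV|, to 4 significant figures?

34.13

J is at the origin; J and P share the same y with |JP| = 27.3 and P on the −x side, so P = (-27.30, 0.000). Since A1 is tangent to JP there, HP ⟂ JP, so H = P + (0, -6.8) = (-27.30, -6.800). On A1, P sits at bearing 90° from H; a 121° counterclockwise sweep puts L at bearing 211°, so L = H + 6.8·(cos 211°, sin 211°) = (-33.13, -10.30). The tangent condition forces HL to be normal to LV, so LV runs along (−sin 211°, cos 211°); with |LV| = 13.6, V = (-26.12, -21.96). Then |JV| = |V − J| = 34.13.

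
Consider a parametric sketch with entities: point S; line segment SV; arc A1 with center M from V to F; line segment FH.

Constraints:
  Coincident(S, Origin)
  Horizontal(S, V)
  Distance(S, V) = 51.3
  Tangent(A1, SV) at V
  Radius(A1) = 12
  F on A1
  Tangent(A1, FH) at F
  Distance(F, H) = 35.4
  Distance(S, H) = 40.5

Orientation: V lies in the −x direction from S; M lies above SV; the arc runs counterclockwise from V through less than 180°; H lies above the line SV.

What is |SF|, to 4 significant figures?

41.73

S is at the origin; S and V share the same y with |SV| = 51.3 and V on the −x side, so V = (-51.30, 0.000). A1 meets SV tangentially, so MV is at right angles to SV, so M = V + (0, 12) = (-51.30, 12.00). Since MF ⟂ FH (tangency), |MH| = √(12.0² + 35.4²) = 37.38 regardless of where F sits on A1. So H lies on both circle(S, 40.5) and circle(M, 37.38); the above-SV intersection is H = (-21.38, 34.40). F is the foot of the tangent from H: F = (-41.41, 5.210).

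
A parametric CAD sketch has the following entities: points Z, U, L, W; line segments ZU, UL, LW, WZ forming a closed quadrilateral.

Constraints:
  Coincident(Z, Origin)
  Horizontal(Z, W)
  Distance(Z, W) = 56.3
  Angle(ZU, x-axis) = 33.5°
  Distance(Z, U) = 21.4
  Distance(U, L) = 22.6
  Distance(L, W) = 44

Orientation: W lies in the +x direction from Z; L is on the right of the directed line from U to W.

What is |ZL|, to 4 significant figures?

17.06

Z is at the origin; Z and W share the same y with |ZW| = 56.3 and W in +x, so W = (56.3, 0). ZU runs at 33.5° with |ZU| = 21.4, so U = (17.85, 11.81). L is determined by |UL| = 22.6 and |LW| = 44.0 together: it lies at the intersection of circle(U, 22.6) and circle(W, 44.0). With |UW| = 40.23, the foot of the radical line on UW is 2.399 from U and the perpendicular offset is √(22.6² − 2.399²) = 22.47. Taking the right-of-UW solution: L = (13.54, -10.37).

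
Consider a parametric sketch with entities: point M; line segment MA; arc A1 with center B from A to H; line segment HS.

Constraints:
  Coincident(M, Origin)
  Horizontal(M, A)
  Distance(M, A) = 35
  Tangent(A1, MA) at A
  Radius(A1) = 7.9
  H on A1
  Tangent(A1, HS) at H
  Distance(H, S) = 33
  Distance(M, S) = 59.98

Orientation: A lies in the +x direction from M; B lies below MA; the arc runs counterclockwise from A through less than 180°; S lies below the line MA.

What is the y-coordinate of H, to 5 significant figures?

-11.749

M is at the origin; M and A share the same y with |MA| = 35.0 and A on the +x side, so A = (35.000, 0.0000). The tangent condition forces BA to be normal to MA, so B = A + (0, -7.9) = (35.000, -7.9000). Since BH ⟂ HS (tangency), |BS| = √(7.9² + 33.0²) = 33.932 regardless of where H sits on A1. So S lies on both circle(M, 59.98) and circle(B, 33.932); the below-MA intersection is S = (44.181, -40.567). H is the foot of the tangent from S: H = (28.101, -11.749).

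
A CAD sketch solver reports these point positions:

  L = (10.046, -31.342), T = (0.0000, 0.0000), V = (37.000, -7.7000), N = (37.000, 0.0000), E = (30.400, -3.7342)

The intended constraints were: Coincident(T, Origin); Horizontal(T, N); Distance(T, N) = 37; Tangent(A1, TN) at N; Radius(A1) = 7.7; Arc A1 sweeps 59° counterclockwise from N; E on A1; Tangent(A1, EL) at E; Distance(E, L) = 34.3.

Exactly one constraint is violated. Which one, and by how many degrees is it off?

Tangent(A1, EL) at E — off by 5.40°.

T = (0.00, 0.00) ✓; T.y = 0.00, N.y = 0.00 ✓; |TN| = 37.00 ✓; ∠(VN, NT) = 90.00° ✓; |VN| = 7.700 ✓; bearing(V→E) − bearing(V→N) = 59.00° ✓; |VE| = 7.700 ✓; ∠(VE, EL) = 95.40° ✗; |EL| = 34.30 ✓.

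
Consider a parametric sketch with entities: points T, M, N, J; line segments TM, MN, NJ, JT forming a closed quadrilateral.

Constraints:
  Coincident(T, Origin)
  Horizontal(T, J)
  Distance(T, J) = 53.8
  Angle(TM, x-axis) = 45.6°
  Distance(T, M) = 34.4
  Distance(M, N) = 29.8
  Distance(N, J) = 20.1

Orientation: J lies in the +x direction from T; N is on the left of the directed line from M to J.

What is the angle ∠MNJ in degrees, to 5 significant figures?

99.416°

T is at the origin; T and J share the same y with |TJ| = 53.8 and J in +x, so J = (53.8, 0). TM runs at 45.6° with |TM| = 34.4, so M = (24.068, 24.578). N is determined by |MN| = 29.8 and |NJ| = 20.1 together: it lies at the intersection of circle(M, 29.8) and circle(J, 20.1). With |MJ| = 38.575, the foot of the radical line on MJ is 25.561 from M and the perpendicular offset is √(29.8² − 25.561²) = 15.318. Taking the left-of-MJ solution: N = (53.530, 20.098).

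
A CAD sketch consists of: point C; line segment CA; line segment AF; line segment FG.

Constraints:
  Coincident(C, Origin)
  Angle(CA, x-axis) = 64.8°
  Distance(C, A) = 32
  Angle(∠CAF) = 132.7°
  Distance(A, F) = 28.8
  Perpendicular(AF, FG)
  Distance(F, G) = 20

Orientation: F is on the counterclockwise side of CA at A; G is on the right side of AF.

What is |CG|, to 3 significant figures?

66.7

∠CAF = 132.7°, so AF runs at 64.8° + (180° − 132.7°) = 112° from the x-axis; with |AF| = 28.8, F = A + 28.8·(cos 112°, sin 112°) = (2.79, 55.6). AF ⟂ FG; with |FG| = 20.0 on the right of AF, G = F + 20.0·(0.927, 0.376) = (21.3, 63.2). Then |CG| = |G − C| = 66.7.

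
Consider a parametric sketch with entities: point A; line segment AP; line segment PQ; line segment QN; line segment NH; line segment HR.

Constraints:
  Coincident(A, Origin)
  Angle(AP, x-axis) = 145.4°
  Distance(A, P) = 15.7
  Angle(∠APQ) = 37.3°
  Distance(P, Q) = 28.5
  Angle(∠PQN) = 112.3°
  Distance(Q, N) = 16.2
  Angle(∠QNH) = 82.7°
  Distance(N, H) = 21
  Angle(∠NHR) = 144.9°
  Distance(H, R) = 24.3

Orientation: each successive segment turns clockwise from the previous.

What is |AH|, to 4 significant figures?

11.07

A is at the origin; AP runs at 145.4° with length 15.7, so P = (-12.92, 8.915). ∠APQ = 37.3° gives PQ at 2.700° from the x-axis; with |PQ| = 28.5, Q = (15.55, 10.26). ∠PQN = 112.3° gives QN at -65.00° from the x-axis; with |QN| = 16.2, N = (22.39, -4.425). ∠QNH = 82.7° gives NH at -162.3° from the x-axis; with |NH| = 21.0, H = (2.386, -10.81). Then |AH| = |H − A| = 11.07.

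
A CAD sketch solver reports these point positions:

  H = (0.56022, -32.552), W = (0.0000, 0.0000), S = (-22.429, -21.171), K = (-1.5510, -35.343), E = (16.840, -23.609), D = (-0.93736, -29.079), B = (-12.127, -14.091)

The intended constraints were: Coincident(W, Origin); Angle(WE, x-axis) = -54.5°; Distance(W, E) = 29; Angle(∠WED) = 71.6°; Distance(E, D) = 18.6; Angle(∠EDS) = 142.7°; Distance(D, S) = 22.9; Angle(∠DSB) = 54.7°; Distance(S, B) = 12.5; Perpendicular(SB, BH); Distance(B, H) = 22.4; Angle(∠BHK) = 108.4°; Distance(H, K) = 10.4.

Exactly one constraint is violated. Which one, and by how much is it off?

Distance(H, K) = 10.4 — off by 6.90.

W = (0.00, 0.00) ✓; WE at -54.50° ✓; |WE| = 29.00 ✓; ∠WED = 71.60° ✓; |ED| = 18.60 ✓; ∠EDS = 142.7° ✓; |DS| = 22.90 ✓; ∠DSB = 54.70° ✓; |SB| = 12.50 ✓; ∠(SB, BH) = 90.00° ✓; |BH| = 22.40 ✓; ∠BHK = 108.4° ✓; |HK| = 3.500 ✗.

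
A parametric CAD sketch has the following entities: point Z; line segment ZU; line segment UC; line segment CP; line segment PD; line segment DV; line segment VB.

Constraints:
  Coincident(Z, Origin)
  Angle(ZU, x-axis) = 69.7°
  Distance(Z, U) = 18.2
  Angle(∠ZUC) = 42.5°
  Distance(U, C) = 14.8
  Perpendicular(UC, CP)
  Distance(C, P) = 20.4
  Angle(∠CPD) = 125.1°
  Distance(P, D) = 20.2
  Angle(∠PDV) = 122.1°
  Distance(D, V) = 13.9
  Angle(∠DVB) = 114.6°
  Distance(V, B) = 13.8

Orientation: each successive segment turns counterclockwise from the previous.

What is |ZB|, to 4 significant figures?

28.40

Z is at the origin; ZU runs at 69.7° with length 18.2, so U = (6.314, 17.07). ∠ZUC = 42.5° gives UC at -152.8° from the x-axis; with |UC| = 14.8, C = (-6.849, 10.30). The perpendicularity gives CP at right angles to UC, so CP runs at -62.80°; with |CP| = 20.4, P = (2.476, -7.840). ∠CPD = 125.1° gives PD at -7.900° from the x-axis; with |PD| = 20.2, D = (22.48, -10.62). ∠PDV = 122.1° gives DV at 50.00° from the x-axis; with |DV| = 13.9, V = (31.42, 0.03207). ∠DVB = 114.6° gives VB at 115.4° from the x-axis; with |VB| = 13.8, B = (25.50, 12.50). Then |ZB| = |B − Z| = 28.40.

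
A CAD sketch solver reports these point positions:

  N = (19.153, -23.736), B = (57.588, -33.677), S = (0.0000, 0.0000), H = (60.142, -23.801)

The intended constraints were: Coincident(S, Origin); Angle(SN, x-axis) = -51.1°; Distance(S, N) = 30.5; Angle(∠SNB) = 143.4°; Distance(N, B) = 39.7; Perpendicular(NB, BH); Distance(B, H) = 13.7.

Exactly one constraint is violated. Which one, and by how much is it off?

Distance(B, H) = 13.7 — off by 3.50.

S = (0.00, 0.00) ✓; SN at -51.10° ✓; |SN| = 30.50 ✓; ∠SNB = 143.4° ✓; |NB| = 39.70 ✓; ∠(NB, BH) = 90.00° ✓; |BH| = 10.20 ✗.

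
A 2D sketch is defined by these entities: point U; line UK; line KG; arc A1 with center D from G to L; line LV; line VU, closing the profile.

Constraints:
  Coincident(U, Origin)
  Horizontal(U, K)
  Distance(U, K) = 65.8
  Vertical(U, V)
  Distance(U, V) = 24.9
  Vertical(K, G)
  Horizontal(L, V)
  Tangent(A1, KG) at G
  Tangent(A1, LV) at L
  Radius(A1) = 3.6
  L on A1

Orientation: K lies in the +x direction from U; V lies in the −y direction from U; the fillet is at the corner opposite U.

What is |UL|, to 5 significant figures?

66.999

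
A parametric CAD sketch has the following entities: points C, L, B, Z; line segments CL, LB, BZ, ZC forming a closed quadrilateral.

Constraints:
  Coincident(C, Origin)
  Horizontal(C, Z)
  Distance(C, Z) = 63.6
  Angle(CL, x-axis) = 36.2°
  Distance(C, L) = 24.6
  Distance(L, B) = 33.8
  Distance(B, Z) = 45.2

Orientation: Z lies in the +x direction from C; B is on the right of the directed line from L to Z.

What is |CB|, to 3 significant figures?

29.7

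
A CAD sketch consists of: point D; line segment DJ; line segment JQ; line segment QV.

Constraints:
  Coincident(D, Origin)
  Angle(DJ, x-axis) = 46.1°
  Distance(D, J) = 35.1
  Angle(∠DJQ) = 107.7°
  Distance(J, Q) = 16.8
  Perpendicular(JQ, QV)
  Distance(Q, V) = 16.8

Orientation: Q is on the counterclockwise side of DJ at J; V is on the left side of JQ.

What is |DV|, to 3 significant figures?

32.1

D is at the origin; DJ runs at 46.1° with length 35.1, so J = 35.1·(cos 46.1°, sin 46.1°) = (24.3, 25.3). ∠DJQ = 107.7°, so JQ runs at 46.1° + (180° − 107.7°) = 118° from the x-axis; with |JQ| = 16.8, Q = J + 16.8·(cos 118°, sin 118°) = (16.3, 40.1). The perpendicularity gives QV at right angles to JQ; with |QV| = 16.8 on the left of JQ, V = Q + 16.8·(-0.880, -0.476) = (1.57, 32.1). Then |DV| = |V − D| = 32.1.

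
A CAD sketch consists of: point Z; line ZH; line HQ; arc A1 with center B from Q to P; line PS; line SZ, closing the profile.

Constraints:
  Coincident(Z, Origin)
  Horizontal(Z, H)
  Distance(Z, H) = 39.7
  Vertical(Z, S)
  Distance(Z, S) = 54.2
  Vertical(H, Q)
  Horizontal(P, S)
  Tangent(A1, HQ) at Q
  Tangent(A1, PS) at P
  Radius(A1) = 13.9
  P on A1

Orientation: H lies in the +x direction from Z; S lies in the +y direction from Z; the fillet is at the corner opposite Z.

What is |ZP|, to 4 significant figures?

60.03

Z is at the origin; Z and H share the same y with |ZH| = 39.7 and H on the +x side, so H = (39.70, 0.000). Z and S share the same x with |ZS| = 54.2 and S on the +y side, so S = (0.000, 54.20). The virtual corner opposite Z is at (39.70, 54.20). Tangency of A1 to HQ means the radius BQ is perpendicular to HQ and since A1 is tangent to PS there, BP ⟂ PS, with radius 13.9, so the center B sits 13.9 in from both sides at B = (25.80, 40.30). That places the tangent points at Q = (39.70, 40.30) on HQ and P = (25.80, 54.20) on PS. Then |ZP| = |P − Z| = 60.03.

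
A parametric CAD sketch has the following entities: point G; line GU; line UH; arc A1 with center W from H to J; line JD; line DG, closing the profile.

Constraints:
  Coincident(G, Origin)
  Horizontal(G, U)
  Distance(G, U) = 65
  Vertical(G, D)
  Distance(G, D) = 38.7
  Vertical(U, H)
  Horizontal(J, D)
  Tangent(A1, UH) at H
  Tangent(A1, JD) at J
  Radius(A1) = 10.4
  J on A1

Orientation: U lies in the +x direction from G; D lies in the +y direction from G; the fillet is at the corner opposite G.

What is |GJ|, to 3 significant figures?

66.9

G is at the origin; G and U share the same y with |GU| = 65.0 and U on the +x side, so U = (65.0, 0.00). G and D share the same x with |GD| = 38.7 and D on the +y side, so D = (0.00, 38.7). The virtual corner opposite G is at (65.0, 38.7). Tangency of A1 to UH means the radius WH is perpendicular to UH and the tangent condition forces WJ to be normal to JD, with radius 10.4, so the center W sits 10.4 in from both sides at W = (54.6, 28.3). That places the tangent points at H = (65.0, 28.3) on UH and J = (54.6, 38.7) on JD. Then |GJ| = |J − G| = 66.9.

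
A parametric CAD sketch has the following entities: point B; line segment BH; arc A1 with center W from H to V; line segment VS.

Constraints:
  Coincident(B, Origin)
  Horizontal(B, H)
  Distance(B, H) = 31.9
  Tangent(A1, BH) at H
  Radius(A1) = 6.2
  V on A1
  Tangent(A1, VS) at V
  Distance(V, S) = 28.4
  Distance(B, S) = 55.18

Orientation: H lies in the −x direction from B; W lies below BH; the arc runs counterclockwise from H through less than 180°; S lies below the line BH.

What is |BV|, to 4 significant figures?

38.21

Checks: |WV| = 6.200 ✓; ∠(WV, VS) = 90.00° ✓; |VS| = 28.40 ✓; |BS| = 55.18 ✓.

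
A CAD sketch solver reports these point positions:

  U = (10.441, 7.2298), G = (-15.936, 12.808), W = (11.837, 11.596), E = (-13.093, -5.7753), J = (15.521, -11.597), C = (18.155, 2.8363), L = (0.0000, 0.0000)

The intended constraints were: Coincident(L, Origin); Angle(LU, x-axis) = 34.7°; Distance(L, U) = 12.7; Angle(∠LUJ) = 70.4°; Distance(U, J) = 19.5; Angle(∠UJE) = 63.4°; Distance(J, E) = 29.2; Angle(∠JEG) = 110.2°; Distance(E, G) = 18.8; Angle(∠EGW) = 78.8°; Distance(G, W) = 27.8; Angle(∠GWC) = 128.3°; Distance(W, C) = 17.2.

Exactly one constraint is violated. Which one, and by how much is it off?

Distance(W, C) = 17.2 — off by 6.40.

L = (0.00, 0.00) ✓; LU at 34.70° ✓; |LU| = 12.70 ✓; ∠LUJ = 70.40° ✓; |UJ| = 19.50 ✓; ∠UJE = 63.40° ✓; |JE| = 29.20 ✓; ∠JEG = 110.2° ✓; |EG| = 18.80 ✓; ∠EGW = 78.80° ✓; |GW| = 27.80 ✓; ∠GWC = 128.3° ✓; |WC| = 10.80 ✗.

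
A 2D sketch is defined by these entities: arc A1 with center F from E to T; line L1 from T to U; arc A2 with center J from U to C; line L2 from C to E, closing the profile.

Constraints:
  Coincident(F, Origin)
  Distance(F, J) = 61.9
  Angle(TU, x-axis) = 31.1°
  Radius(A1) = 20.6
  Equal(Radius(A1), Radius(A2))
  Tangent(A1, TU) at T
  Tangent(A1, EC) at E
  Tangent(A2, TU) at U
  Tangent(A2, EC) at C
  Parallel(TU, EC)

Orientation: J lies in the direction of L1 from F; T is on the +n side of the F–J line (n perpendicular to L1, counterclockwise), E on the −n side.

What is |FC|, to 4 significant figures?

65.24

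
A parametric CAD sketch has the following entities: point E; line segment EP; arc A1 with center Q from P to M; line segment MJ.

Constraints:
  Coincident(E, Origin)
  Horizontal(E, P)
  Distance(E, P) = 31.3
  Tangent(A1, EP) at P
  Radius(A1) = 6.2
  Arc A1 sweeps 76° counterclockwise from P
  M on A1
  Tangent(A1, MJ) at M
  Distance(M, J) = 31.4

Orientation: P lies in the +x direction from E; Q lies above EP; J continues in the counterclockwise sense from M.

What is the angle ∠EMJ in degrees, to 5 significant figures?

111.18°

E is at the origin; EP is horizontal with |EP| = 31.3 and P on the +x side, so P = (31.300, 0.0000). A1 meets EP tangentially, so QP is at right angles to EP, so Q = P + (0, 6.2) = (31.300, 6.2000). On A1, P sits at bearing -90° from Q; a 76° counterclockwise sweep puts M at bearing -14°, so M = Q + 6.2·(cos -14°, sin -14°) = (37.316, 4.7001). Since A1 is tangent to MJ there, QM ⟂ MJ, so MJ runs along (−sin -14°, cos -14°); with |MJ| = 31.4, J = (44.912, 35.167). Then cos ∠EMJ = ME·MJ / (|ME||MJ|), giving 111.18°.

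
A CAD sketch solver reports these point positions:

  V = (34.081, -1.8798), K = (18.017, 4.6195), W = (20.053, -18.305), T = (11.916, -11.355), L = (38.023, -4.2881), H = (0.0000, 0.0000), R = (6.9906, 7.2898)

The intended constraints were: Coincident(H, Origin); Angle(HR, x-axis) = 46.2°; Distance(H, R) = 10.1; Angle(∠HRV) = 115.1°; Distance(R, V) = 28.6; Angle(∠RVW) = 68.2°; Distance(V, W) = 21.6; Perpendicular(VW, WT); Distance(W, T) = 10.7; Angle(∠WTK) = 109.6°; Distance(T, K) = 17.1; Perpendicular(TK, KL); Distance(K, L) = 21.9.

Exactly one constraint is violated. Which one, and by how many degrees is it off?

Perpendicular(TK, KL) — off by 3.10°.

H = (0.00, 0.00) ✓; HR at 46.20° ✓; |HR| = 10.10 ✓; ∠HRV = 115.1° ✓; |RV| = 28.60 ✓; ∠RVW = 68.20° ✓; |VW| = 21.60 ✓; ∠(VW, WT) = 90.00° ✓; |WT| = 10.70 ✓; ∠WTK = 109.6° ✓; |TK| = 17.10 ✓; ∠(TK, KL) = 93.10° ✗; |KL| = 21.90 ✓.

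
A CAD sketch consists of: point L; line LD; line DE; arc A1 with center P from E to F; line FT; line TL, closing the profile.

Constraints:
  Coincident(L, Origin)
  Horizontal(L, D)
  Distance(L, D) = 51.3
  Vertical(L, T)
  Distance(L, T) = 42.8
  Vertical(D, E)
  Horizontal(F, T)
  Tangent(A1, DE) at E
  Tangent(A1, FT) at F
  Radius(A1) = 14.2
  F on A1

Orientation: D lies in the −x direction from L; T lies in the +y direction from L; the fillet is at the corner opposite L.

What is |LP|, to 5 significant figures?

46.844

L is at the origin; LD is horizontal with |LD| = 51.3 and D on the −x side, so D = (-51.300, 0.0000). L and T share the same x with |LT| = 42.8 and T on the +y side, so T = (0.0000, 42.800). The virtual corner opposite L is at (-51.300, 42.800). Since A1 is tangent to DE there, PE ⟂ DE and since A1 is tangent to FT there, PF ⟂ FT, with radius 14.2, so the center P sits 14.2 in from both sides at P = (-37.100, 28.600). Then |LP| = |P − L| = 46.844.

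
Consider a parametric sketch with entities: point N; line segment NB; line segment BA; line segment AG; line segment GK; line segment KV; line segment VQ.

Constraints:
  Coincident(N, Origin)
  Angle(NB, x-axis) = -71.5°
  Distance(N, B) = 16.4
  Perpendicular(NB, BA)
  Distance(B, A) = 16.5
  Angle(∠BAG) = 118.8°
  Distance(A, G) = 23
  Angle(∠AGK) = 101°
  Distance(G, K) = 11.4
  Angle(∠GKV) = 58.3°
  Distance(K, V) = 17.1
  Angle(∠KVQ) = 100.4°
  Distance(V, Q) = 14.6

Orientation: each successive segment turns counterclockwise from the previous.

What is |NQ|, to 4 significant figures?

32.03

N is at the origin; NB runs at -71.5° with length 16.4, so B = (5.204, -15.55). NB ⟂ BA, so BA runs at 18.50°; with |BA| = 16.5, A = (20.85, -10.32). ∠BAG = 118.8° gives AG at 79.70° from the x-axis; with |AG| = 23.0, G = (24.96, 12.31). ∠AGK = 101.0° gives GK at 158.7° from the x-axis; with |GK| = 11.4, K = (14.34, 16.45). ∠GKV = 58.3° gives KV at -79.60° from the x-axis; with |KV| = 17.1, V = (17.43, -0.3656). ∠KVQ = 100.4° gives VQ at -2.842e-14° from the x-axis; with |VQ| = 14.6, Q = (32.03, -0.3656). Then |NQ| = |Q − N| = 32.03.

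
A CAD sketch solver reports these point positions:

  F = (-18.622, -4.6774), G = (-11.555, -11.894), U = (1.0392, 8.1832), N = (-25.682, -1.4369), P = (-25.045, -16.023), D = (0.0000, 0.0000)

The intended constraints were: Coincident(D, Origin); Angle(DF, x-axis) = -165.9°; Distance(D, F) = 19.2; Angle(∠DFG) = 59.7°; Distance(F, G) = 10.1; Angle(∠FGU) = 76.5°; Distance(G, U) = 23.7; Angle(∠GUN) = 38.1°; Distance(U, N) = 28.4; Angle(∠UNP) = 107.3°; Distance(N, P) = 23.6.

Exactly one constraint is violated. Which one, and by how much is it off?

Distance(N, P) = 23.6 — off by 9.00.

D = (0.00, 0.00) ✓; DF at -165.9° ✓; |DF| = 19.20 ✓; ∠DFG = 59.70° ✓; |FG| = 10.10 ✓; ∠FGU = 76.50° ✓; |GU| = 23.70 ✓; ∠GUN = 38.10° ✓; |UN| = 28.40 ✓; ∠UNP = 107.3° ✓; |NP| = 14.60 ✗.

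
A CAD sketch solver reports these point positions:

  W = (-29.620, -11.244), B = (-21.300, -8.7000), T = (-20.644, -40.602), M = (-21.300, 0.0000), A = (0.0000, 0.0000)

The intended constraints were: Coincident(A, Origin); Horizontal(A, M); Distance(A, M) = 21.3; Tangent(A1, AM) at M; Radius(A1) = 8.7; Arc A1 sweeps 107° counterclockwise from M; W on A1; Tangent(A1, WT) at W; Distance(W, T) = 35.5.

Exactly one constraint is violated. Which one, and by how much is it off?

Distance(W, T) = 35.5 — off by 4.80.

A = (0.00, 0.00) ✓; A.y = 0.00, M.y = 0.00 ✓; |AM| = 21.30 ✓; ∠(BM, MA) = 90.00° ✓; |BM| = 8.700 ✓; bearing(B→W) − bearing(B→M) = 107.0° ✓; |BW| = 8.700 ✓; ∠(BW, WT) = 90.00° ✓; |WT| = 30.70 ✗.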